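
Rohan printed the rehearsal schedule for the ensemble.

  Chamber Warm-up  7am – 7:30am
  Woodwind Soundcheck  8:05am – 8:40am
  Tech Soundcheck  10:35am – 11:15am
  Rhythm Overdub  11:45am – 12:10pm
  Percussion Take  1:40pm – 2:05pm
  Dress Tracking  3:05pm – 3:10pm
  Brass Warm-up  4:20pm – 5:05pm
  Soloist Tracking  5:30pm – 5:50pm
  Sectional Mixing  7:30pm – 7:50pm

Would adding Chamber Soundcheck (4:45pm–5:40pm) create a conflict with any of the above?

Chamber Warm-up: ends 7:30am at or before Chamber Soundcheck starts 4:45pm → clear.
Woodwind Soundcheck: ends 8:40am at or before Chamber Soundcheck starts 4:45pm → clear.
Tech Soundcheck: ends 11:15am at or before Chamber Soundcheck starts 4:45pm → clear.
Rhythm Overdub: ends 12:10pm at or before Chamber Soundcheck starts 4:45pm → clear.
Percussion Take: ends 2:05pm at or before Chamber Soundcheck starts 4:45pm → clear.
Dress Tracking: ends 3:10pm at or before Chamber Soundcheck starts 4:45pm → clear.
Brass Warm-up: starts 4:20pm before Chamber Soundcheck ends 5:40pm, and ends 5:05pm after Chamber Soundcheck starts 4:45pm → overlap.
Soloist Tracking: starts 5:30pm before Chamber Soundcheck ends 5:40pm, and ends 5:50pm after Chamber Soundcheck starts 4:45pm → overlap.
Sectional Mixing: starts 7:30pm at or after Chamber Soundcheck ends 5:40pm → clear.
Chamber Soundcheck overlaps Brass Warm-up, Soloist Tracking.

Yes — it overlaps Brass Warm-up, Soloist Tracking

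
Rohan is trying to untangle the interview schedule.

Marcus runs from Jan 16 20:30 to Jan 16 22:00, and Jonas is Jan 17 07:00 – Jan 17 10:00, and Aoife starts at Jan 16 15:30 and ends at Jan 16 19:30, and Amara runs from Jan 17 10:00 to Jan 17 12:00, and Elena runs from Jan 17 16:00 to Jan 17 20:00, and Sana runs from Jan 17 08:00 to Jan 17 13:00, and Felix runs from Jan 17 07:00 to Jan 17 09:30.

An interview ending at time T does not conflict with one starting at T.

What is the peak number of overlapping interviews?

3

Sweep the timeline, counting +1 at each start and −1 at each end (ends before starts at a tie):
Jan 16 15:30 start Aoife → 1
Jan 16 19:30 end Aoife → 0
Jan 16 20:30 start Marcus → 1
Jan 16 22:00 end Marcus → 0
Jan 17 07:00 start Felix → 1
Jan 17 07:00 start Jonas → 2
Jan 17 08:00 start Sana → 3
Jan 17 09:30 end Felix → 2
Jan 17 10:00 end Jonas → 1
Jan 17 10:00 start Amara → 2
Jan 17 12:00 end Amara → 1
Jan 17 13:00 end Sana → 0
Jan 17 16:00 start Elena → 1
Jan 17 20:00 end Elena → 0
Peak is 3, at Jan 17 08:00 (Felix, Jonas, Sana).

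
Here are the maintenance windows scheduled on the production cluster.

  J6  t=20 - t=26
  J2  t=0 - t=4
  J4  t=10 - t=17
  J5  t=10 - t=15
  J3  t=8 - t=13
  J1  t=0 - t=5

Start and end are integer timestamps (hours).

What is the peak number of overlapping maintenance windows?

Sort all start/end points and keep a running count:
t=0 start J1 → 1
t=0 start J2 → 2
t=4 end J2 → 1
t=5 end J1 → 0
t=8 start J3 → 1
t=10 start J4 → 2
t=10 start J5 → 3
t=13 end J3 → 2
t=15 end J5 → 1
t=17 end J4 → 0
t=20 start J6 → 1
t=26 end J6 → 0
Peak is 3, at t=10 (J3, J4, J5).

3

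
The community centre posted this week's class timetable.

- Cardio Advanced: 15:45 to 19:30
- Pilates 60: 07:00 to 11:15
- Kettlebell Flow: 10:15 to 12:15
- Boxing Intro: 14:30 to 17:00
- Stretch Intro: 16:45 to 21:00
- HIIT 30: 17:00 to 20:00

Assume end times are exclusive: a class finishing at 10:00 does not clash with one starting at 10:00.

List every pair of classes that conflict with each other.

Sorted by start: Pilates 60, Kettlebell Flow, Boxing Intro, Cardio Advanced, Stretch Intro, HIIT 30.
Kettlebell Flow starts before Pilates 60 ends → Pilates 60 and Kettlebell Flow overlap.
Boxing Intro starts after Pilates 60 ends, so nothing later overlaps Pilates 60 either.
Boxing Intro starts after Kettlebell Flow ends, so nothing later overlaps Kettlebell Flow either.
Cardio Advanced starts before Boxing Intro ends → Boxing Intro and Cardio Advanced overlap.
Stretch Intro starts before Boxing Intro ends → Boxing Intro and Stretch Intro overlap.
HIIT 30 starts exactly when Boxing Intro ends (back-to-back, no overlap).
Stretch Intro starts before Cardio Advanced ends → Cardio Advanced and Stretch Intro overlap.
HIIT 30 starts before Cardio Advanced ends → Cardio Advanced and HIIT 30 overlap.
HIIT 30 starts before Stretch Intro ends → Stretch Intro and HIIT 30 overlap.

Boxing Intro & Cardio Advanced, Boxing Intro & Stretch Intro, Cardio Advanced & HIIT 30, Cardio Advanced & Stretch Intro, HIIT 30 & Stretch Intro, Kettlebell Flow & Pilates 60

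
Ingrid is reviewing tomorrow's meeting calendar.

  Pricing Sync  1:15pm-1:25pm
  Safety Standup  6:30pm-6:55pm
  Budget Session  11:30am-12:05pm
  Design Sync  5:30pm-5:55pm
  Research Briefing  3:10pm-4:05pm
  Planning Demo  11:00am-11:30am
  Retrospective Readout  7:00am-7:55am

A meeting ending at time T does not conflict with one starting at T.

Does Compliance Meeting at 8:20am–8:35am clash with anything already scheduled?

Retrospective Readout: ends 7:55am at or before Compliance Meeting starts 8:20am → clear.
Planning Demo: starts 11:00am at or after Compliance Meeting ends 8:35am → clear.
Budget Session: starts 11:30am at or after Compliance Meeting ends 8:35am → clear.
Pricing Sync: starts 1:15pm at or after Compliance Meeting ends 8:35am → clear.
Research Briefing: starts 3:10pm at or after Compliance Meeting ends 8:35am → clear.
Design Sync: starts 5:30pm at or after Compliance Meeting ends 8:35am → clear.
Safety Standup: starts 6:30pm at or after Compliance Meeting ends 8:35am → clear.

No — it doesn't clash with anything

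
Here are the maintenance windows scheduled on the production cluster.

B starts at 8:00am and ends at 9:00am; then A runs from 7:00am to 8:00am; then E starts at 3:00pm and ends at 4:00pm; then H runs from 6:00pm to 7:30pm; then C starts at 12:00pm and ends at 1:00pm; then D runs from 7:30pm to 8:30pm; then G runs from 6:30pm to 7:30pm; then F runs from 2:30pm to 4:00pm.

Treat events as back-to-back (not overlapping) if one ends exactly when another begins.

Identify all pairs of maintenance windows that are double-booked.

E & F, G & H

Sorted by start: A, B, C, F, E, H, G, D.
B starts exactly when A ends (back-to-back, no overlap); A is clear from here.
C starts after B ends; B is clear from here.
F starts after C ends; C is clear from here.
E starts before F ends → F and E overlap.
H starts after F ends; F is clear from here.
H starts after E ends; E is clear from here.
G starts before H ends → H and G overlap.
D starts exactly when H ends (back-to-back, no overlap).
D starts exactly when G ends (back-to-back, no overlap).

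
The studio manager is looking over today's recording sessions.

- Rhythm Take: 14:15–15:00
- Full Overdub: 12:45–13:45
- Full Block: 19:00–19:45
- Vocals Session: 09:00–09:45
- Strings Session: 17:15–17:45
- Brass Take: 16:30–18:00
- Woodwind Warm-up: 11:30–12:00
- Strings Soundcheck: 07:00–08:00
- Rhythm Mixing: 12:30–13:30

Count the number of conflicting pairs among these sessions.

2

Sorted by start: Strings Soundcheck, Vocals Session, Woodwind Warm-up, Rhythm Mixing, Full Overdub, Rhythm Take, Brass Take, Strings Session, Full Block.
Vocals Session starts after Strings Soundcheck ends; Strings Soundcheck is clear from here.
Woodwind Warm-up starts after Vocals Session ends; Vocals Session is clear from here.
Rhythm Mixing starts after Woodwind Warm-up ends; Woodwind Warm-up is clear from here.
Full Overdub starts before Rhythm Mixing ends → Rhythm Mixing and Full Overdub overlap.
Rhythm Take starts after Rhythm Mixing ends; Rhythm Mixing is clear from here.
Rhythm Take starts after Full Overdub ends; Full Overdub is clear from here.
Brass Take starts after Rhythm Take ends; Rhythm Take is clear from here.
Strings Session starts before Brass Take ends → Brass Take and Strings Session overlap.
Full Block starts after Brass Take ends.
Full Block starts after Strings Session ends.
Overlapping pairs: Brass Take & Strings Session, Full Overdub & Rhythm Mixing — 2 in total.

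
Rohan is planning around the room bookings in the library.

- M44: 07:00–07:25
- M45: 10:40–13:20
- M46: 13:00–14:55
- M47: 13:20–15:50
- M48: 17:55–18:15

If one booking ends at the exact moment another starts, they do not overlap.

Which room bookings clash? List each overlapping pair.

Check each pair: they overlap iff neither finishes before the other starts.
Sorted by start: M44, M45, M46, M47, M48.
M45 starts after M44 ends, so nothing later overlaps M44 either.
M46 starts before M45 ends → M45 and M46 overlap.
M47 starts exactly when M45 ends (back-to-back, no overlap), so nothing later overlaps M45 either.
M47 starts before M46 ends → M46 and M47 overlap.
M48 starts after M46 ends.
M48 starts after M47 ends.

M45 & M46, M46 & M47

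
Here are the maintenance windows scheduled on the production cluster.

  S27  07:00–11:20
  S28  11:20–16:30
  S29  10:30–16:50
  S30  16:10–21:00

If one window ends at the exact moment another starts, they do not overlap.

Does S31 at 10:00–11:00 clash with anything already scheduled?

Yes — it overlaps S27, S29

S27: starts 07:00 before S31 ends 11:00, and ends 11:20 after S31 starts 10:00 → overlap.
S29: starts 10:30 before S31 ends 11:00, and ends 16:50 after S31 starts 10:00 → overlap.
S28: starts 11:20 at or after S31 ends 11:00 → clear.
S30: starts 16:10 at or after S31 ends 11:00 → clear.
S31 overlaps S27, S29.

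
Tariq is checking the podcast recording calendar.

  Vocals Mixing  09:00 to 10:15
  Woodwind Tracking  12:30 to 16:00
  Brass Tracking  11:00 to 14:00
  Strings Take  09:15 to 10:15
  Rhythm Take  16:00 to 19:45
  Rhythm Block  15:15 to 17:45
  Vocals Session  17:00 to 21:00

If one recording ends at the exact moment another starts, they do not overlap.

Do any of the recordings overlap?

Yes

Sorted by start: Vocals Mixing, Strings Take, Brass Tracking, Woodwind Tracking, Rhythm Block, Rhythm Take, Vocals Session.
Strings Take starts before Vocals Mixing ends → Vocals Mixing and Strings Take overlap.
That's a conflict, so the schedule is not conflict-free.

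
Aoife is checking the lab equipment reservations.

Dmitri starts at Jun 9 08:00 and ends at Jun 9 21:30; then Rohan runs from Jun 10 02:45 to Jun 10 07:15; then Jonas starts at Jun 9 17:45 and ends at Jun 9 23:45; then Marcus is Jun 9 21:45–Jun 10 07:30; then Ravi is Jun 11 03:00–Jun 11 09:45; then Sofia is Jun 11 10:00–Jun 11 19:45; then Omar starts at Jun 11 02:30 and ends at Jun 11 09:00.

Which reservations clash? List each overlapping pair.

Sorted by start: Dmitri, Jonas, Marcus, Rohan, Omar, Ravi, Sofia.
Jonas starts before Dmitri ends → Dmitri and Jonas overlap.
Marcus starts after Dmitri ends, so nothing later overlaps Dmitri either.
Marcus starts before Jonas ends → Jonas and Marcus overlap.
Rohan starts after Jonas ends, so nothing later overlaps Jonas either.
Rohan starts before Marcus ends → Marcus and Rohan overlap.
Omar starts after Marcus ends, so nothing later overlaps Marcus either.
Omar starts after Rohan ends, so nothing later overlaps Rohan either.
Ravi starts before Omar ends → Omar and Ravi overlap.
Sofia starts after Omar ends.
Sofia starts after Ravi ends.

Dmitri & Jonas, Jonas & Marcus, Marcus & Rohan, Omar & Ravi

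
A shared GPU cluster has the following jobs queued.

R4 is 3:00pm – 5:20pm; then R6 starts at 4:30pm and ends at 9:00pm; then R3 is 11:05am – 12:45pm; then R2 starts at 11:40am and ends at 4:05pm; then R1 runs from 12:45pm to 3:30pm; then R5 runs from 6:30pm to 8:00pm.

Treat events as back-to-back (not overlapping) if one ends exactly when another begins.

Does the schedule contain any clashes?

Yes

Check each pair: they overlap iff neither finishes before the other starts.
Sorted by start: R3, R2, R1, R4, R6, R5.
R2 starts before R3 ends → R3 and R2 overlap.
That's a conflict, so the schedule is not conflict-free.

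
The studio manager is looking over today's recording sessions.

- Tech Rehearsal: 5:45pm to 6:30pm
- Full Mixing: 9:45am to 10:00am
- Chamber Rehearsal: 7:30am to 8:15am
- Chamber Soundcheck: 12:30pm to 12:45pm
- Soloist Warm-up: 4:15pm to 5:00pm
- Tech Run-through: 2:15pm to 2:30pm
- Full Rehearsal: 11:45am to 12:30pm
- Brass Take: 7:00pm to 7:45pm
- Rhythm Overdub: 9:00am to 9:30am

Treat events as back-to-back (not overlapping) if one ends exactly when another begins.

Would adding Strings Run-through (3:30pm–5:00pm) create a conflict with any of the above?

Yes — it overlaps Soloist Warm-up

Chamber Rehearsal: ends 8:15am at or before Strings Run-through starts 3:30pm → clear.
Rhythm Overdub: ends 9:30am at or before Strings Run-through starts 3:30pm → clear.
Full Mixing: ends 10:00am at or before Strings Run-through starts 3:30pm → clear.
Full Rehearsal: ends 12:30pm at or before Strings Run-through starts 3:30pm → clear.
Chamber Soundcheck: ends 12:45pm at or before Strings Run-through starts 3:30pm → clear.
Tech Run-through: ends 2:30pm at or before Strings Run-through starts 3:30pm → clear.
Soloist Warm-up: starts 4:15pm before Strings Run-through ends 5:00pm, and ends 5:00pm after Strings Run-through starts 3:30pm → overlap.
Tech Rehearsal: starts 5:45pm at or after Strings Run-through ends 5:00pm → clear.
Brass Take: starts 7:00pm at or after Strings Run-through ends 5:00pm → clear.
Strings Run-through overlaps Soloist Warm-up.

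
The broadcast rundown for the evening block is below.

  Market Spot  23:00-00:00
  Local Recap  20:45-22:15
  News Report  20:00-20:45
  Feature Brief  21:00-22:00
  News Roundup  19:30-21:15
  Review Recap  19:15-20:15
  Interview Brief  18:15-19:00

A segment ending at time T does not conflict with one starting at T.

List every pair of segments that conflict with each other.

Feature Brief & Local Recap, Feature Brief & News Roundup, Local Recap & News Roundup, News Report & News Roundup, News Report & Review Recap, News Roundup & Review Recap

Two intervals overlap when each starts before the other ends.
Sorted by start: Interview Brief, Review Recap, News Roundup, News Report, Local Recap, Feature Brief, Market Spot.
Review Recap starts after Interview Brief ends, so nothing later overlaps Interview Brief either.
News Roundup starts before Review Recap ends → Review Recap and News Roundup overlap.
News Report starts before Review Recap ends → Review Recap and News Report overlap.
Local Recap starts after Review Recap ends, so nothing later overlaps Review Recap either.
News Report starts before News Roundup ends → News Roundup and News Report overlap.
Local Recap starts before News Roundup ends → News Roundup and Local Recap overlap.
Feature Brief starts before News Roundup ends → News Roundup and Feature Brief overlap.
Market Spot starts after News Roundup ends.
Local Recap starts exactly when News Report ends (back-to-back, no overlap), so nothing later overlaps News Report either.
Feature Brief starts before Local Recap ends → Local Recap and Feature Brief overlap.
Market Spot starts after Local Recap ends.
Market Spot starts after Feature Brief ends.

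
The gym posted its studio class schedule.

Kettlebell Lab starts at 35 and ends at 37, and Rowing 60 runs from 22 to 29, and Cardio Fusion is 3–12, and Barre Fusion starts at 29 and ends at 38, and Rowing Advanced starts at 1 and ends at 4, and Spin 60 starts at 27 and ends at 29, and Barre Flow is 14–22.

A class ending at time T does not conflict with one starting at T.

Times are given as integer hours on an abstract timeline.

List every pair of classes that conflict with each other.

Barre Fusion & Kettlebell Lab, Cardio Fusion & Rowing Advanced, Rowing 60 & Spin 60

Check each pair: they overlap iff neither finishes before the other starts.
Sorted by start: Rowing Advanced, Cardio Fusion, Barre Flow, Rowing 60, Spin 60, Barre Fusion, Kettlebell Lab.
Cardio Fusion starts before Rowing Advanced ends → Rowing Advanced and Cardio Fusion overlap.
Barre Flow starts after Rowing Advanced ends — done with Rowing Advanced.
Barre Flow starts after Cardio Fusion ends — done with Cardio Fusion.
Rowing 60 starts exactly when Barre Flow ends (back-to-back, no overlap) — done with Barre Flow.
Spin 60 starts before Rowing 60 ends → Rowing 60 and Spin 60 overlap.
Barre Fusion starts exactly when Rowing 60 ends (back-to-back, no overlap) — done with Rowing 60.
Barre Fusion starts exactly when Spin 60 ends (back-to-back, no overlap) — done with Spin 60.
Kettlebell Lab starts before Barre Fusion ends → Barre Fusion and Kettlebell Lab overlap.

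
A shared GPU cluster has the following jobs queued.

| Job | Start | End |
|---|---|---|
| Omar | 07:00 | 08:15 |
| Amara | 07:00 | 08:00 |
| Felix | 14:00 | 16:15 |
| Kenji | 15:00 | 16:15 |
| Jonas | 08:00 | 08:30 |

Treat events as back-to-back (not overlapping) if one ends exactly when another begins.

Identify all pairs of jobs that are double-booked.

Sorted by start: Omar, Amara, Jonas, Felix, Kenji.
Amara starts before Omar ends → Omar and Amara overlap.
Jonas starts before Omar ends → Omar and Jonas overlap.
Felix starts after Omar ends, so nothing later overlaps Omar either.
Jonas starts exactly when Amara ends (back-to-back, no overlap), so nothing later overlaps Amara either.
Felix starts after Jonas ends, so nothing later overlaps Jonas either.
Kenji starts before Felix ends → Felix and Kenji overlap.

Amara & Omar, Felix & Kenji, Jonas & Omar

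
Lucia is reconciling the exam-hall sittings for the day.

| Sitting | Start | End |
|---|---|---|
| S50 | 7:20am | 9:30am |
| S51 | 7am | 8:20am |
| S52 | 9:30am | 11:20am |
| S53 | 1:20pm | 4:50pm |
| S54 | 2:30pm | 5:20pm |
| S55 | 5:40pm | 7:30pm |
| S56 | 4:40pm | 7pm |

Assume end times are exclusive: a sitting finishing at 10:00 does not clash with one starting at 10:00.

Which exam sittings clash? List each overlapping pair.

S50 & S51, S53 & S54, S53 & S56, S54 & S56, S55 & S56

Two intervals overlap when each starts before the other ends.
Sorted by start: S51, S50, S52, S53, S54, S56, S55.
S50 starts before S51 ends → S51 and S50 overlap.
S52 starts after S51 ends — done with S51.
S52 starts exactly when S50 ends (back-to-back, no overlap) — done with S50.
S53 starts after S52 ends — done with S52.
S54 starts before S53 ends → S53 and S54 overlap.
S56 starts before S53 ends → S53 and S56 overlap.
S55 starts after S53 ends.
S56 starts before S54 ends → S54 and S56 overlap.
S55 starts after S54 ends.
S55 starts before S56 ends → S56 and S55 overlap.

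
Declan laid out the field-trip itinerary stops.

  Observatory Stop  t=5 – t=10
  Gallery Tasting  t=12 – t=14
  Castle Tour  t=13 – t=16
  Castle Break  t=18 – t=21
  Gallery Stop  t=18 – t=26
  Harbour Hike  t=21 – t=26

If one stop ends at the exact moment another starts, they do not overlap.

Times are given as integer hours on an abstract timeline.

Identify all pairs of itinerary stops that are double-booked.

Sorted by start: Observatory Stop, Gallery Tasting, Castle Tour, Castle Break, Gallery Stop, Harbour Hike.
Gallery Tasting starts after Observatory Stop ends, so nothing later overlaps Observatory Stop either.
Castle Tour starts before Gallery Tasting ends → Gallery Tasting and Castle Tour overlap.
Castle Break starts after Gallery Tasting ends, so nothing later overlaps Gallery Tasting either.
Castle Break starts after Castle Tour ends, so nothing later overlaps Castle Tour either.
Gallery Stop starts before Castle Break ends → Castle Break and Gallery Stop overlap.
Harbour Hike starts exactly when Castle Break ends (back-to-back, no overlap).
Harbour Hike starts before Gallery Stop ends → Gallery Stop and Harbour Hike overlap.

Castle Break & Gallery Stop, Castle Tour & Gallery Tasting, Gallery Stop & Harbour Hike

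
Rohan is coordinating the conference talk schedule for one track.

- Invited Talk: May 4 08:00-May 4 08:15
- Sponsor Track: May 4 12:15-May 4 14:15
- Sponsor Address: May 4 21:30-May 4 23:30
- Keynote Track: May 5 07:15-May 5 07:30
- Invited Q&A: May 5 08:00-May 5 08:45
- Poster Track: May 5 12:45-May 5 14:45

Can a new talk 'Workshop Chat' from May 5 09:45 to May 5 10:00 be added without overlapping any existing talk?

Invited Talk: ends May 4 08:15 at or before Workshop Chat starts May 5 09:45 → clear.
Sponsor Track: ends May 4 14:15 at or before Workshop Chat starts May 5 09:45 → clear.
Sponsor Address: ends May 4 23:30 at or before Workshop Chat starts May 5 09:45 → clear.
Keynote Track: ends May 5 07:30 at or before Workshop Chat starts May 5 09:45 → clear.
Invited Q&A: ends May 5 08:45 at or before Workshop Chat starts May 5 09:45 → clear.
Poster Track: starts May 5 12:45 at or after Workshop Chat ends May 5 10:00 → clear.

Yes — the slot is free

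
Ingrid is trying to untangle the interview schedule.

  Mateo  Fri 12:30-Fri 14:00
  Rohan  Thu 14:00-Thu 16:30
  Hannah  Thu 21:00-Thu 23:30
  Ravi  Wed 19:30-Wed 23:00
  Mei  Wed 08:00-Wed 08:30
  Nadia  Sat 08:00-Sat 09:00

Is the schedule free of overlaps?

Sorted by start: Mei, Ravi, Rohan, Hannah, Mateo, Nadia.
Ravi starts after Mei ends, so Mei has no further overlaps.
Rohan starts after Ravi ends, so Ravi has no further overlaps.
Hannah starts after Rohan ends, so Rohan has no further overlaps.
Mateo starts after Hannah ends, so Hannah has no further overlaps.
Nadia starts after Mateo ends.
Every pair is clear; the schedule has no overlaps.

Yes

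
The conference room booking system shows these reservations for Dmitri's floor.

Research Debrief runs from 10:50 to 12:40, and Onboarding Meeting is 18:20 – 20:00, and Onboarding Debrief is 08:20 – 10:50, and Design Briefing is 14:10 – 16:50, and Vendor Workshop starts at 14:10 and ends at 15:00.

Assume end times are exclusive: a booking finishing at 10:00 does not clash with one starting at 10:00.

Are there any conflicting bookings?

Sorted by start: Onboarding Debrief, Research Debrief, Vendor Workshop, Design Briefing, Onboarding Meeting.
Research Debrief starts exactly when Onboarding Debrief ends (back-to-back, no overlap), so nothing later overlaps Onboarding Debrief either.
Vendor Workshop starts after Research Debrief ends, so nothing later overlaps Research Debrief either.
Design Briefing starts before Vendor Workshop ends → Vendor Workshop and Design Briefing overlap.
That's a conflict, so the schedule is not conflict-free.

Yes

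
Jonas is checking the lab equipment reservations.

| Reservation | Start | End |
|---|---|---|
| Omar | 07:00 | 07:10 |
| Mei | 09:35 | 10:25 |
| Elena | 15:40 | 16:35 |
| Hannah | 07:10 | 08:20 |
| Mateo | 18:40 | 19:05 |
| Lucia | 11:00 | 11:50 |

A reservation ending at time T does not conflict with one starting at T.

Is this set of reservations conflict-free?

Sorted by start: Omar, Hannah, Mei, Lucia, Elena, Mateo.
Hannah starts exactly when Omar ends (back-to-back, no overlap), so nothing later overlaps Omar either.
Mei starts after Hannah ends, so nothing later overlaps Hannah either.
Lucia starts after Mei ends, so nothing later overlaps Mei either.
Elena starts after Lucia ends, so nothing later overlaps Lucia either.
Mateo starts after Elena ends.
Every pair is clear; the schedule has no overlaps.

Yes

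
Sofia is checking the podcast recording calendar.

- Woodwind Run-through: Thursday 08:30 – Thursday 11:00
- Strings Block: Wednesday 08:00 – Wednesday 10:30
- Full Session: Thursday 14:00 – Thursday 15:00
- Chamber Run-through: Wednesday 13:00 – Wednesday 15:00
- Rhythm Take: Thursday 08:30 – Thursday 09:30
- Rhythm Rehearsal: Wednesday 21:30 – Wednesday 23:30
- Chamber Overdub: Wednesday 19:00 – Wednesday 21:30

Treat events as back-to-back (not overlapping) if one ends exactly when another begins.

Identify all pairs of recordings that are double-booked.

Rhythm Take & Woodwind Run-through

Check each pair: they overlap iff neither finishes before the other starts.
Sorted by start: Strings Block, Chamber Run-through, Chamber Overdub, Rhythm Rehearsal, Woodwind Run-through, Rhythm Take, Full Session.
Chamber Run-through starts after Strings Block ends; Strings Block is clear from here.
Chamber Overdub starts after Chamber Run-through ends; Chamber Run-through is clear from here.
Rhythm Rehearsal starts exactly when Chamber Overdub ends (back-to-back, no overlap); Chamber Overdub is clear from here.
Woodwind Run-through starts after Rhythm Rehearsal ends; Rhythm Rehearsal is clear from here.
Rhythm Take starts before Woodwind Run-through ends → Woodwind Run-through and Rhythm Take overlap.
Full Session starts after Woodwind Run-through ends.
Full Session starts after Rhythm Take ends.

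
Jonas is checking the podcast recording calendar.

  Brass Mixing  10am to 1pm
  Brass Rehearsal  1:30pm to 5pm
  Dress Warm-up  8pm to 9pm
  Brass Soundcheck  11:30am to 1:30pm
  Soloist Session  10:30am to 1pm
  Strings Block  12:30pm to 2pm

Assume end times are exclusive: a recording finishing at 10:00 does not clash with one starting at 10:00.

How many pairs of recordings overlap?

7

Check each pair: they overlap iff neither finishes before the other starts.
Sorted by start: Brass Mixing, Soloist Session, Brass Soundcheck, Strings Block, Brass Rehearsal, Dress Warm-up.
Soloist Session starts before Brass Mixing ends → Brass Mixing and Soloist Session overlap.
Brass Soundcheck starts before Brass Mixing ends → Brass Mixing and Brass Soundcheck overlap.
Strings Block starts before Brass Mixing ends → Brass Mixing and Strings Block overlap.
Brass Rehearsal starts after Brass Mixing ends — done with Brass Mixing.
Brass Soundcheck starts before Soloist Session ends → Soloist Session and Brass Soundcheck overlap.
Strings Block starts before Soloist Session ends → Soloist Session and Strings Block overlap.
Brass Rehearsal starts after Soloist Session ends — done with Soloist Session.
Strings Block starts before Brass Soundcheck ends → Brass Soundcheck and Strings Block overlap.
Brass Rehearsal starts exactly when Brass Soundcheck ends (back-to-back, no overlap) — done with Brass Soundcheck.
Brass Rehearsal starts before Strings Block ends → Strings Block and Brass Rehearsal overlap.
Dress Warm-up starts after Strings Block ends.
Dress Warm-up starts after Brass Rehearsal ends.
Overlapping pairs: Brass Mixing & Brass Soundcheck, Brass Mixing & Soloist Session, Brass Mixing & Strings Block, Brass Rehearsal & Strings Block, Brass Soundcheck & Soloist Session, Brass Soundcheck & Strings Block, Soloist Session & Strings Block — 7 in total.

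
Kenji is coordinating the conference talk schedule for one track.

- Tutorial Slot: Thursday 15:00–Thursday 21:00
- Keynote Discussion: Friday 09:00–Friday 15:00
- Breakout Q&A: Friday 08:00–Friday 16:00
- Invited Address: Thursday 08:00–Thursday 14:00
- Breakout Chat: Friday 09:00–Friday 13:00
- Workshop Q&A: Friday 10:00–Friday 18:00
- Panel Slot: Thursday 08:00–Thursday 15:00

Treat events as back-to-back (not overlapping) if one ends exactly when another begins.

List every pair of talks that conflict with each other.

Sorted by start: Invited Address, Panel Slot, Tutorial Slot, Breakout Q&A, Breakout Chat, Keynote Discussion, Workshop Q&A.
Panel Slot starts before Invited Address ends → Invited Address and Panel Slot overlap.
Tutorial Slot starts after Invited Address ends; Invited Address is clear from here.
Tutorial Slot starts exactly when Panel Slot ends (back-to-back, no overlap); Panel Slot is clear from here.
Breakout Q&A starts after Tutorial Slot ends; Tutorial Slot is clear from here.
Breakout Chat starts before Breakout Q&A ends → Breakout Q&A and Breakout Chat overlap.
Keynote Discussion starts before Breakout Q&A ends → Breakout Q&A and Keynote Discussion overlap.
Workshop Q&A starts before Breakout Q&A ends → Breakout Q&A and Workshop Q&A overlap.
Keynote Discussion starts before Breakout Chat ends → Breakout Chat and Keynote Discussion overlap.
Workshop Q&A starts before Breakout Chat ends → Breakout Chat and Workshop Q&A overlap.
Workshop Q&A starts before Keynote Discussion ends → Keynote Discussion and Workshop Q&A overlap.

Breakout Chat & Breakout Q&A, Breakout Chat & Keynote Discussion, Breakout Chat & Workshop Q&A, Breakout Q&A & Keynote Discussion, Breakout Q&A & Workshop Q&A, Invited Address & Panel Slot, Keynote Discussion & Workshop Q&A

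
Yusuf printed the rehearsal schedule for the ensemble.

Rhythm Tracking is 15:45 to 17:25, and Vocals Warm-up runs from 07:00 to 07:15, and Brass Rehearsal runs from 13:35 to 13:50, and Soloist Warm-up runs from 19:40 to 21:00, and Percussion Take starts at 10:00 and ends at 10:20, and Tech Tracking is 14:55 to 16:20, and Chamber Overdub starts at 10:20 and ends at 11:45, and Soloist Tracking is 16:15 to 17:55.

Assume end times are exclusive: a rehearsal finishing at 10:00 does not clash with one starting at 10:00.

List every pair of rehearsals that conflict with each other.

Rhythm Tracking & Soloist Tracking, Rhythm Tracking & Tech Tracking, Soloist Tracking & Tech Tracking

Sorted by start: Vocals Warm-up, Percussion Take, Chamber Overdub, Brass Rehearsal, Tech Tracking, Rhythm Tracking, Soloist Tracking, Soloist Warm-up.
Percussion Take starts after Vocals Warm-up ends, so nothing later overlaps Vocals Warm-up either.
Chamber Overdub starts exactly when Percussion Take ends (back-to-back, no overlap), so nothing later overlaps Percussion Take either.
Brass Rehearsal starts after Chamber Overdub ends, so nothing later overlaps Chamber Overdub either.
Tech Tracking starts after Brass Rehearsal ends, so nothing later overlaps Brass Rehearsal either.
Rhythm Tracking starts before Tech Tracking ends → Tech Tracking and Rhythm Tracking overlap.
Soloist Tracking starts before Tech Tracking ends → Tech Tracking and Soloist Tracking overlap.
Soloist Warm-up starts after Tech Tracking ends.
Soloist Tracking starts before Rhythm Tracking ends → Rhythm Tracking and Soloist Tracking overlap.
Soloist Warm-up starts after Rhythm Tracking ends.
Soloist Warm-up starts after Soloist Tracking ends.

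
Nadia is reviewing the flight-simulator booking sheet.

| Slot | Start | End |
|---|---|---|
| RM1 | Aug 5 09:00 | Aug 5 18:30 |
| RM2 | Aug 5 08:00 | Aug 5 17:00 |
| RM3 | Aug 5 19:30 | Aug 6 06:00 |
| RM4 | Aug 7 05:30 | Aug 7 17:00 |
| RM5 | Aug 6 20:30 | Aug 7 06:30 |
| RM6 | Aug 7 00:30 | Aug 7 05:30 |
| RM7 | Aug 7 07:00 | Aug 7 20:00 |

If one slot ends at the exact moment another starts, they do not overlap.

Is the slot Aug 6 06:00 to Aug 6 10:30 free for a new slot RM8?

RM2: ends Aug 5 17:00 at or before RM8 starts Aug 6 06:00 → clear.
RM1: ends Aug 5 18:30 at or before RM8 starts Aug 6 06:00 → clear.
RM3: ends Aug 6 06:00 at or before RM8 starts Aug 6 06:00 → clear.
RM5: starts Aug 6 20:30 at or after RM8 ends Aug 6 10:30 → clear.
RM6: starts Aug 7 00:30 at or after RM8 ends Aug 6 10:30 → clear.
RM4: starts Aug 7 05:30 at or after RM8 ends Aug 6 10:30 → clear.
RM7: starts Aug 7 07:00 at or after RM8 ends Aug 6 10:30 → clear.

Yes — the slot is free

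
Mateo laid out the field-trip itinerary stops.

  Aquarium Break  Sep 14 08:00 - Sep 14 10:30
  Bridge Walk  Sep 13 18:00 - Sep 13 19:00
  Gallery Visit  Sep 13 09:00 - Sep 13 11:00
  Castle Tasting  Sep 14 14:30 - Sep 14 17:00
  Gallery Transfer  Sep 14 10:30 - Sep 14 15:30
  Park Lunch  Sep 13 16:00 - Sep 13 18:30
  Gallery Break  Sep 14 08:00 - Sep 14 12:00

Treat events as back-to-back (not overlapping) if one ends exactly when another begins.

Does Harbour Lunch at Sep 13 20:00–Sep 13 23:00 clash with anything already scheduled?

Gallery Visit: ends Sep 13 11:00 at or before Harbour Lunch starts Sep 13 20:00 → clear.
Park Lunch: ends Sep 13 18:30 at or before Harbour Lunch starts Sep 13 20:00 → clear.
Bridge Walk: ends Sep 13 19:00 at or before Harbour Lunch starts Sep 13 20:00 → clear.
Gallery Break: starts Sep 14 08:00 at or after Harbour Lunch ends Sep 13 23:00 → clear.
Aquarium Break: starts Sep 14 08:00 at or after Harbour Lunch ends Sep 13 23:00 → clear.
Gallery Transfer: starts Sep 14 10:30 at or after Harbour Lunch ends Sep 13 23:00 → clear.
Castle Tasting: starts Sep 14 14:30 at or after Harbour Lunch ends Sep 13 23:00 → clear.

No — it doesn't clash with anything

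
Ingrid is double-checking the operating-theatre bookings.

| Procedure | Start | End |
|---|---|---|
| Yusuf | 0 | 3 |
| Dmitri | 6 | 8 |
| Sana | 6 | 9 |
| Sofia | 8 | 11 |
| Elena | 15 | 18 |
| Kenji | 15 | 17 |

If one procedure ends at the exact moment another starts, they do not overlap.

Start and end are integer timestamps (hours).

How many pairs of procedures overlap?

Sorted by start: Yusuf, Dmitri, Sana, Sofia, Elena, Kenji.
Dmitri starts after Yusuf ends — done with Yusuf.
Sana starts before Dmitri ends → Dmitri and Sana overlap.
Sofia starts exactly when Dmitri ends (back-to-back, no overlap) — done with Dmitri.
Sofia starts before Sana ends → Sana and Sofia overlap.
Elena starts after Sana ends — done with Sana.
Elena starts after Sofia ends — done with Sofia.
Kenji starts before Elena ends → Elena and Kenji overlap.
Overlapping pairs: Dmitri & Sana, Elena & Kenji, Sana & Sofia — 3 in total.

3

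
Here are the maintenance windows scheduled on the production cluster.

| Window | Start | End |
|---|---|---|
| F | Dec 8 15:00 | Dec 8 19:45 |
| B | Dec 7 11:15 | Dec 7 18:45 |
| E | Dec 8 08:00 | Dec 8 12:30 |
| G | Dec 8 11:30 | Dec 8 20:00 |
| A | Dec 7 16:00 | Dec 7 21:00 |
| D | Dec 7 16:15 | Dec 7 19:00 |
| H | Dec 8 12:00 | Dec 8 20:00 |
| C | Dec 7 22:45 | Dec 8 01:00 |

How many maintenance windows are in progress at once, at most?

3

Sweep the timeline, counting +1 at each start and −1 at each end (ends before starts at a tie):
Dec 7 11:15 start B → 1
Dec 7 16:00 start A → 2
Dec 7 16:15 start D → 3
Dec 7 18:45 end B → 2
Dec 7 19:00 end D → 1
Dec 7 21:00 end A → 0
Dec 7 22:45 start C → 1
Dec 8 01:00 end C → 0
Dec 8 08:00 start E → 1
Dec 8 11:30 start G → 2
Dec 8 12:00 start H → 3
Dec 8 12:30 end E → 2
Dec 8 15:00 start F → 3
Dec 8 19:45 end F → 2
Dec 8 20:00 end G → 1
Dec 8 20:00 end H → 0
Peak is 3, at Dec 7 16:15 (A, B, D).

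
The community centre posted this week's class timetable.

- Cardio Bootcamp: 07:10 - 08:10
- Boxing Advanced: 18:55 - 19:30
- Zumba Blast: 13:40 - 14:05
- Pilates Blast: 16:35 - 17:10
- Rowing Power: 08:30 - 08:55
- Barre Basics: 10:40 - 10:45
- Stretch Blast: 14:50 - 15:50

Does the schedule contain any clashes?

Sorted by start: Cardio Bootcamp, Rowing Power, Barre Basics, Zumba Blast, Stretch Blast, Pilates Blast, Boxing Advanced.
Rowing Power starts after Cardio Bootcamp ends — done with Cardio Bootcamp.
Barre Basics starts after Rowing Power ends — done with Rowing Power.
Zumba Blast starts after Barre Basics ends — done with Barre Basics.
Stretch Blast starts after Zumba Blast ends — done with Zumba Blast.
Pilates Blast starts after Stretch Blast ends — done with Stretch Blast.
Boxing Advanced starts after Pilates Blast ends.
Every pair is clear; the schedule has no overlaps.

No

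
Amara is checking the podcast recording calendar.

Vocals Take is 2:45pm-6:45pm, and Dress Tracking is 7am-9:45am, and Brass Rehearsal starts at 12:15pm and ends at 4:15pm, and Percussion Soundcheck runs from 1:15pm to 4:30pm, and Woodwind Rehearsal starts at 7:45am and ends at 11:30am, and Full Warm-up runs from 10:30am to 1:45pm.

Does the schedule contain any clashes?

Check each pair: they overlap iff neither finishes before the other starts.
Sorted by start: Dress Tracking, Woodwind Rehearsal, Full Warm-up, Brass Rehearsal, Percussion Soundcheck, Vocals Take.
Woodwind Rehearsal starts before Dress Tracking ends → Dress Tracking and Woodwind Rehearsal overlap.
That's a conflict, so the schedule is not conflict-free.

Yes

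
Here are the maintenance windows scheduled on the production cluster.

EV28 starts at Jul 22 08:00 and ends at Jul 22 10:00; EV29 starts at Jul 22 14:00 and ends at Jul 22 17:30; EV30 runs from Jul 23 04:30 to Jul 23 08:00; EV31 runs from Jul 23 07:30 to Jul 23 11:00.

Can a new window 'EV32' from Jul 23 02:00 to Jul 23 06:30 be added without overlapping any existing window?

EV28: ends Jul 22 10:00 at or before EV32 starts Jul 23 02:00 → clear.
EV29: ends Jul 22 17:30 at or before EV32 starts Jul 23 02:00 → clear.
EV30: starts Jul 23 04:30 before EV32 ends Jul 23 06:30, and ends Jul 23 08:00 after EV32 starts Jul 23 02:00 → overlap.
EV31: starts Jul 23 07:30 at or after EV32 ends Jul 23 06:30 → clear.
EV32 overlaps EV30.

No — it overlaps EV30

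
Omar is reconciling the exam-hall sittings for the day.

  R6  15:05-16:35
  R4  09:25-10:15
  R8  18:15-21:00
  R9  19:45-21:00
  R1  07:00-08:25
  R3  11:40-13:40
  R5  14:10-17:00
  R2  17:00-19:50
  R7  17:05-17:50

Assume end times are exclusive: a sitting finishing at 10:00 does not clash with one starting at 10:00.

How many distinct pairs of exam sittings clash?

5

Sorted by start: R1, R4, R3, R5, R6, R2, R7, R8, R9.
R4 starts after R1 ends, so nothing later overlaps R1 either.
R3 starts after R4 ends, so nothing later overlaps R4 either.
R5 starts after R3 ends, so nothing later overlaps R3 either.
R6 starts before R5 ends → R5 and R6 overlap.
R2 starts exactly when R5 ends (back-to-back, no overlap), so nothing later overlaps R5 either.
R2 starts after R6 ends, so nothing later overlaps R6 either.
R7 starts before R2 ends → R2 and R7 overlap.
R8 starts before R2 ends → R2 and R8 overlap.
R9 starts before R2 ends → R2 and R9 overlap.
R8 starts after R7 ends, so nothing later overlaps R7 either.
R9 starts before R8 ends → R8 and R9 overlap.
Overlapping pairs: R2 & R7, R2 & R8, R2 & R9, R5 & R6, R8 & R9 — 5 in total.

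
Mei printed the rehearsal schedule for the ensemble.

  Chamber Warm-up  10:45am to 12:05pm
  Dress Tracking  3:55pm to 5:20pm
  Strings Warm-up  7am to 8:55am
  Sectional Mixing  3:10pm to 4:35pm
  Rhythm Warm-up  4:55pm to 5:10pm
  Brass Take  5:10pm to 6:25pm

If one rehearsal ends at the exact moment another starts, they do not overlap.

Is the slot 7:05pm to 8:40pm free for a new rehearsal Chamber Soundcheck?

Yes — the slot is free

Strings Warm-up: ends 8:55am at or before Chamber Soundcheck starts 7:05pm → clear.
Chamber Warm-up: ends 12:05pm at or before Chamber Soundcheck starts 7:05pm → clear.
Sectional Mixing: ends 4:35pm at or before Chamber Soundcheck starts 7:05pm → clear.
Dress Tracking: ends 5:20pm at or before Chamber Soundcheck starts 7:05pm → clear.
Rhythm Warm-up: ends 5:10pm at or before Chamber Soundcheck starts 7:05pm → clear.
Brass Take: ends 6:25pm at or before Chamber Soundcheck starts 7:05pm → clear.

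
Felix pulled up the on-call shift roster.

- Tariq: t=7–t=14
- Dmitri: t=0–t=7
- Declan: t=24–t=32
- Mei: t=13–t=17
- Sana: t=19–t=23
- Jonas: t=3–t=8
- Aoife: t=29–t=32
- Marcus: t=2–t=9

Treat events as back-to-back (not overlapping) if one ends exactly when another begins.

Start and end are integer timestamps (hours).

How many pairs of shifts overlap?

Check each pair: they overlap iff neither finishes before the other starts.
Sorted by start: Dmitri, Marcus, Jonas, Tariq, Mei, Sana, Declan, Aoife.
Marcus starts before Dmitri ends → Dmitri and Marcus overlap.
Jonas starts before Dmitri ends → Dmitri and Jonas overlap.
Tariq starts exactly when Dmitri ends (back-to-back, no overlap), so Dmitri has no further overlaps.
Jonas starts before Marcus ends → Marcus and Jonas overlap.
Tariq starts before Marcus ends → Marcus and Tariq overlap.
Mei starts after Marcus ends, so Marcus has no further overlaps.
Tariq starts before Jonas ends → Jonas and Tariq overlap.
Mei starts after Jonas ends, so Jonas has no further overlaps.
Mei starts before Tariq ends → Tariq and Mei overlap.
Sana starts after Tariq ends, so Tariq has no further overlaps.
Sana starts after Mei ends, so Mei has no further overlaps.
Declan starts after Sana ends, so Sana has no further overlaps.
Aoife starts before Declan ends → Declan and Aoife overlap.
Overlapping pairs: Aoife & Declan, Dmitri & Jonas, Dmitri & Marcus, Jonas & Marcus, Jonas & Tariq, Marcus & Tariq, Mei & Tariq — 7 in total.

7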